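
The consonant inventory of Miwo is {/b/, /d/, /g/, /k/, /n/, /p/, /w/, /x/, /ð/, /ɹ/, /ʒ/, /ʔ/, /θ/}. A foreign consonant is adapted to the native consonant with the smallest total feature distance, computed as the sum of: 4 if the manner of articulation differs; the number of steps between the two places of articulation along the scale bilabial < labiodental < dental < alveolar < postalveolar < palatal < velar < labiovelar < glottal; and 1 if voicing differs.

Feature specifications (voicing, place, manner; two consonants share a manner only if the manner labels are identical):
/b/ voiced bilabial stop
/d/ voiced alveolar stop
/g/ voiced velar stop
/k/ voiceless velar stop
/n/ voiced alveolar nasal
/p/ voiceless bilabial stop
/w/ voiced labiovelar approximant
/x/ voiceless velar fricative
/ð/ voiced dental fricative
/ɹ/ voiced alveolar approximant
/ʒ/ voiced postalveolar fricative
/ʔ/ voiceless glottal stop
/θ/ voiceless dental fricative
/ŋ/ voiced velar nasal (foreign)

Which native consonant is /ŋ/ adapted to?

n

/n/ is closest: same manner (nasal), place distance 3 (velar→alveolar), same voicing; total 3. Next closest is /g/ at distance 4.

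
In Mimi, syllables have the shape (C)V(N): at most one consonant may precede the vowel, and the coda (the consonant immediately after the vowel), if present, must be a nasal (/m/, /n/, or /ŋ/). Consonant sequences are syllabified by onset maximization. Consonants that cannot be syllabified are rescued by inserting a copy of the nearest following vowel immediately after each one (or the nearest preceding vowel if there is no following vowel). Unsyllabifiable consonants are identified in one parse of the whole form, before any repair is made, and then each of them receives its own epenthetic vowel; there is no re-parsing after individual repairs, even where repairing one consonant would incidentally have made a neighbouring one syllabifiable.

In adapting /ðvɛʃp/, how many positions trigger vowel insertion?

The unsyllabifiable consonants are /ð/, /ʃ/, /p/; each receives one epenthetic vowel.

3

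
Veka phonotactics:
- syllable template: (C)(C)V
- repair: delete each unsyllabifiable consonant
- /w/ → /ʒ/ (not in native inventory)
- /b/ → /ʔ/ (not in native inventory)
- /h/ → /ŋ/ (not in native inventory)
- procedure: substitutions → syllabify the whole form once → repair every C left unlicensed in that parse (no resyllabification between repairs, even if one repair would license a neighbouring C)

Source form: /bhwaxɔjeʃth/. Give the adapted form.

ŋʒaxɔje

Substitution: /b/ → /ʔ/, /h/ → /ŋ/, /w/ → /ʒ/, giving /ʔŋʒaxɔjeʃtŋ/.
Under (C)(C)V, the unsyllabifiable consonants are /ʔ/, /ʃ/, /t/, /ŋ/ (no codas are permitted; onsets may contain at most 2 consonants).
Deleting the stranded consonants removes /ʔ/, /ʃ/, /t/, /ŋ/.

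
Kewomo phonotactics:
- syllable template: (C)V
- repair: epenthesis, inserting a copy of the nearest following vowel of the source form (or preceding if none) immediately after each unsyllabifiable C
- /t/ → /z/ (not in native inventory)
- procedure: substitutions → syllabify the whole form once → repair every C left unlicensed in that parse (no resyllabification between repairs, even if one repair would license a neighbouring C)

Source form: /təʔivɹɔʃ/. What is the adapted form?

Substitution: /t/ → /z/, giving /zəʔivɹɔʃ/.
Under (C)V, the unsyllabifiable consonants are /v/, /ʃ/ (no codas are permitted; onsets are limited to one consonant).
Inserting the epenthetic vowel yields /v/ → /vɔ/, /ʃ/ → /ʃɔ/.

zəʔivɔɹɔʃɔ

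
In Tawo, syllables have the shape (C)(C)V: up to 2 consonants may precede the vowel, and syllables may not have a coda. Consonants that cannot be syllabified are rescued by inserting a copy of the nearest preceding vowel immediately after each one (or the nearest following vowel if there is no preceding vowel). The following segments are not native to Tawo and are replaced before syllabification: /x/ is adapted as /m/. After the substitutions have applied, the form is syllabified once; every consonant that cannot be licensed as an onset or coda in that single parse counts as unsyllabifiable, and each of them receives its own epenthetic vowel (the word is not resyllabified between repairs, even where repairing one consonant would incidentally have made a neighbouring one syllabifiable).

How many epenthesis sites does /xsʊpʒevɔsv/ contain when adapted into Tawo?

2

After substitution the input is /msʊpʒevɔsv/.
The unsyllabifiable consonants are /s/, /v/; each receives one epenthetic vowel.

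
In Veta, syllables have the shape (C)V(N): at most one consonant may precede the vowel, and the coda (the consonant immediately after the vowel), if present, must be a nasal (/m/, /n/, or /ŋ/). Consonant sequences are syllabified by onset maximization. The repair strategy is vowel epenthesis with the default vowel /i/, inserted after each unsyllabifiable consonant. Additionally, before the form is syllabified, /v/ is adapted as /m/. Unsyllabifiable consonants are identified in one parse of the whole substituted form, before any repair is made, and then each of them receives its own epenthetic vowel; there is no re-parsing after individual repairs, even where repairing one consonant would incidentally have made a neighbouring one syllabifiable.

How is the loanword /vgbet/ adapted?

migibeti

Substitution: /v/ → /m/, giving /mgbet/.
The consonants /m/, /g/, /t/ cannot be parsed into a legal (C)V(N) syllable (only a nasal (/m/, /n/, or /ŋ/) is licensed in coda position; onsets are limited to one consonant).
Inserting the epenthetic vowel yields /m/ → /mi/, /g/ → /gi/, /t/ → /ti/.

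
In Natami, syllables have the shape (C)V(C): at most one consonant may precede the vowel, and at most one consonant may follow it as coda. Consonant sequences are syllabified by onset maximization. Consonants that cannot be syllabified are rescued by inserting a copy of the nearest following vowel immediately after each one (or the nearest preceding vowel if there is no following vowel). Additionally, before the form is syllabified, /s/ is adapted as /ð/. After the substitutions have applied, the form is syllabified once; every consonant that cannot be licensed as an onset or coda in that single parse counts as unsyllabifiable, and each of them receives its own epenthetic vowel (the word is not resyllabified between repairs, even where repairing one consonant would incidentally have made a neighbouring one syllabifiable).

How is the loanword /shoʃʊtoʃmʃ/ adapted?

ðohoʃʊtoʃmoʃo

Substitution: /s/ → /ð/, giving /ðhoʃʊtoʃmʃ/.
The consonants /ð/, /m/, /ʃ/ cannot be parsed into a legal (C)V(C) syllable (at most one coda consonant is licensed; onsets are limited to one consonant).
Epenthesis after each stranded consonant: /ð/ → /ðo/, /m/ → /mo/, /ʃ/ → /ʃo/.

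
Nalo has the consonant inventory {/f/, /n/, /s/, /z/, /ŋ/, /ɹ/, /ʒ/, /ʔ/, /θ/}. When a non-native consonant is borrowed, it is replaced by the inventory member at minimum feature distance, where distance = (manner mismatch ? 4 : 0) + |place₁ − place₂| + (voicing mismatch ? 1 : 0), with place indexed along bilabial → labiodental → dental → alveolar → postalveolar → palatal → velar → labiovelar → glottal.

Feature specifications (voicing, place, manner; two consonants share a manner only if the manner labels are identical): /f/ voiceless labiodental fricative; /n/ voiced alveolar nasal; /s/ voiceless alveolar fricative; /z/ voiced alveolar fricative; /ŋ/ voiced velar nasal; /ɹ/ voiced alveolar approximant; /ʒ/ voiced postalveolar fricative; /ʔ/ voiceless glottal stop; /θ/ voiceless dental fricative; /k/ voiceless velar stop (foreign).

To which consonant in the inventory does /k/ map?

ʔ

/ʔ/ is closest: same manner (stop), place distance 2 (velar→glottal), same voicing; total 2. Next closest is /ŋ/ at distance 5.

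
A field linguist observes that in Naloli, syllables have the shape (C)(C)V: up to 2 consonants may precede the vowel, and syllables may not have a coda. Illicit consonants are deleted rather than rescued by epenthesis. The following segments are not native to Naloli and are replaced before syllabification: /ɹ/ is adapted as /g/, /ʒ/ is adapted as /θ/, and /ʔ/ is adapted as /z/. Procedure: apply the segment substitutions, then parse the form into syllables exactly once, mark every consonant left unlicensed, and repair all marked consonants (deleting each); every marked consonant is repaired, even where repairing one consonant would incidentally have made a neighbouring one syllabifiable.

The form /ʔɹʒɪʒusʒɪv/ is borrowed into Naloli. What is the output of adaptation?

Substitution: /ʔ/ → /z/, /ɹ/ → /g/, /ʒ/ → /θ/, giving /zgθɪθusθɪv/.
Syllabifying with onset maximization leaves /z/, /v/ stranded (no codas are permitted; onsets may contain at most 2 consonants).
Each unlicensed consonant is deleted: /z/, /v/.

gθɪθusθɪ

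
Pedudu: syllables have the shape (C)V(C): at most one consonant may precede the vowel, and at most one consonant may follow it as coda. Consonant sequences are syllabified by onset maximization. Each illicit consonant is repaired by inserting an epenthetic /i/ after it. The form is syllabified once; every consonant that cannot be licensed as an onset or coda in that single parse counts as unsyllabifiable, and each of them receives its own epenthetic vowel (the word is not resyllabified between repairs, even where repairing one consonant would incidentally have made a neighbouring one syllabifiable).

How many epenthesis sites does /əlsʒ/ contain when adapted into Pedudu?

The unsyllabifiable consonants are /s/, /ʒ/; each receives one epenthetic vowel.

2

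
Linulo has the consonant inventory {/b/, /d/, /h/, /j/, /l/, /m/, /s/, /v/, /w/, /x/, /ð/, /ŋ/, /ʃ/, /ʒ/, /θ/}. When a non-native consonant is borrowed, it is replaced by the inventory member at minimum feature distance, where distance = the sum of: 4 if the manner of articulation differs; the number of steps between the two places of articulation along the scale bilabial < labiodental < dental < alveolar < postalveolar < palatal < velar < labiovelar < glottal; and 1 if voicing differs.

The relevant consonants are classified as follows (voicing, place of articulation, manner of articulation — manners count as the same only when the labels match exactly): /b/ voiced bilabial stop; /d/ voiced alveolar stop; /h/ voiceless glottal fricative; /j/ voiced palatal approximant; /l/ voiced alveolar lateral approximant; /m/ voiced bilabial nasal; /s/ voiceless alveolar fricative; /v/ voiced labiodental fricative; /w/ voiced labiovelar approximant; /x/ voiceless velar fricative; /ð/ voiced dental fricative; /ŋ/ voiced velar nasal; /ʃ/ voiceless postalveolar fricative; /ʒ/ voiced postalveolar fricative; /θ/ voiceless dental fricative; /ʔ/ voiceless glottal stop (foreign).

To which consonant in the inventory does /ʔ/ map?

/h/ is closest: manner differs (stop→fricative, +4), place distance 0 (glottal→glottal), same voicing; total 4. Next closest is /d/ at distance 6.

h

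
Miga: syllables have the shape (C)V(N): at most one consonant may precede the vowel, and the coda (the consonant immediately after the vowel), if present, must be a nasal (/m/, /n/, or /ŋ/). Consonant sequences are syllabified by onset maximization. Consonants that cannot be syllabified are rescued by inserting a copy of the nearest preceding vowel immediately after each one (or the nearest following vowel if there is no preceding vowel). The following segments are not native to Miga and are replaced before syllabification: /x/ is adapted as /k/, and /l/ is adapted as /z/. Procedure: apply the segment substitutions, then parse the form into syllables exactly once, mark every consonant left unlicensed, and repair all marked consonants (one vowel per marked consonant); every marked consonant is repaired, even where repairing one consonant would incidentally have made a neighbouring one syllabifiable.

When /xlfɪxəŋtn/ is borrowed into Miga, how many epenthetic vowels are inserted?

After substitution the input is /kzfɪkəŋtn/.
The unsyllabifiable consonants are /k/, /z/, /t/, /n/; each receives one epenthetic vowel.

4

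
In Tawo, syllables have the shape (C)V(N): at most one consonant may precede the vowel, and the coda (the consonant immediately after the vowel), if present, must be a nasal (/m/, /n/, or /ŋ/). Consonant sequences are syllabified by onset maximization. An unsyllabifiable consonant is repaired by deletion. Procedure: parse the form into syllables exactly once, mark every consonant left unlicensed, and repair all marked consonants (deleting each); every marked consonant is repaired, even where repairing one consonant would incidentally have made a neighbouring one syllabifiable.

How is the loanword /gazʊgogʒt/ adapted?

gazʊgo

Under (C)V(N), the unsyllabifiable consonants are /g/, /ʒ/, /t/ (only a nasal (/m/, /n/, or /ŋ/) is licensed in coda position; onsets are limited to one consonant).
Deletion applies to /g/, /ʒ/, /t/.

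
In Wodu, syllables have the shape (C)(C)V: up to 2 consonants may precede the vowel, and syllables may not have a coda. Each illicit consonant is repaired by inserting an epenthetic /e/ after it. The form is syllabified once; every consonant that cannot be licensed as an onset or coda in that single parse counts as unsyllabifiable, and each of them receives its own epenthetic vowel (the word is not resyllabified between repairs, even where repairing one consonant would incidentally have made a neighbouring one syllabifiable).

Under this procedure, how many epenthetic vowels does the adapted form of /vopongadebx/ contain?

2

The unsyllabifiable consonants are /b/, /x/; each receives one epenthetic vowel.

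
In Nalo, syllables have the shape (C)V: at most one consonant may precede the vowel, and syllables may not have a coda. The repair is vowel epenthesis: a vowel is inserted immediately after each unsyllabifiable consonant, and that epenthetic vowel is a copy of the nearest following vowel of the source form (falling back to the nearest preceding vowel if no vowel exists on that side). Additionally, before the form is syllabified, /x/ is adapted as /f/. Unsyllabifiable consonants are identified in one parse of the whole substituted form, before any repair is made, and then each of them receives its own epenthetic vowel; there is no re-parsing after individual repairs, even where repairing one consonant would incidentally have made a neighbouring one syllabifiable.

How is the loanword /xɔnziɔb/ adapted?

fɔniziɔbɔ

Substitution: /x/ → /f/, giving /fɔnziɔb/.
The consonants /n/, /b/ cannot be parsed into a legal (C)V syllable (no codas are permitted; onsets are limited to one consonant).
Epenthesis after each stranded consonant: /n/ → /ni/, /b/ → /bɔ/.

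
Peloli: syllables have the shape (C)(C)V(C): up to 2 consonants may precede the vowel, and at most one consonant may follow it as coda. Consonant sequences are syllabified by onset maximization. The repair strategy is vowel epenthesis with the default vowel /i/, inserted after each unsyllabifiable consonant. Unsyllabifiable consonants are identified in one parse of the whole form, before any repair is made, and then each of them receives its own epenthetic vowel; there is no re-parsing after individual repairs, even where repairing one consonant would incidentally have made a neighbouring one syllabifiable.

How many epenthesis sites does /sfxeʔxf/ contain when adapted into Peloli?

The unsyllabifiable consonants are /s/, /x/, /f/; each receives one epenthetic vowel.

3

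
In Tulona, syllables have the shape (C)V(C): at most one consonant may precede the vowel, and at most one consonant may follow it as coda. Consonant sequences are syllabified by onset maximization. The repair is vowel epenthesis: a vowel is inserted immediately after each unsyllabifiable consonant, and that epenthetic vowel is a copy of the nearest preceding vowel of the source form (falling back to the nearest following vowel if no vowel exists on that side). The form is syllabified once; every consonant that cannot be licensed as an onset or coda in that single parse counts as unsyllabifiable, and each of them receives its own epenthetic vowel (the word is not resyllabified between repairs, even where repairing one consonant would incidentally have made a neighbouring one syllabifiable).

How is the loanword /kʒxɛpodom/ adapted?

kɛʒɛxɛpodom

The consonants /k/, /ʒ/ cannot be parsed into a legal (C)V(C) syllable (at most one coda consonant is licensed; onsets are limited to one consonant).
Epenthesis after each stranded consonant: /k/ → /kɛ/, /ʒ/ → /ʒɛ/.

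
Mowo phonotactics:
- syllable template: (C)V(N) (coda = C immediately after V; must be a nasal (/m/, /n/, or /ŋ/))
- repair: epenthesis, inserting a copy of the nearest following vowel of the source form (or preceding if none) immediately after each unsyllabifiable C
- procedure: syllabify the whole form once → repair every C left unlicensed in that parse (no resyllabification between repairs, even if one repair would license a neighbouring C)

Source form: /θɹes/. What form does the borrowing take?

The consonants /θ/, /s/ cannot be parsed into a legal (C)V(N) syllable (only a nasal (/m/, /n/, or /ŋ/) is licensed in coda position; onsets are limited to one consonant).
Inserting the epenthetic vowel yields /θ/ → /θe/, /s/ → /se/.

θeɹese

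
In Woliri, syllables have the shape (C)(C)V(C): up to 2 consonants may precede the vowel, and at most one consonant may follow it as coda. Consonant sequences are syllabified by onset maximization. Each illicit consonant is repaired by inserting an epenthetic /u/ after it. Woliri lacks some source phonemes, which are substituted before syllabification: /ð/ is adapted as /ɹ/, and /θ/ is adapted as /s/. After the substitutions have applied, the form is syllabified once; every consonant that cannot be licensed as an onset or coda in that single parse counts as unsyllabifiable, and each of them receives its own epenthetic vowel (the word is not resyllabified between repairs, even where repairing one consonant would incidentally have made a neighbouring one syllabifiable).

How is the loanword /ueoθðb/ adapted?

Substitution: /θ/ → /s/, /ð/ → /ɹ/, giving /ueosɹb/.
Under (C)(C)V(C), the unsyllabifiable consonants are /ɹ/, /b/ (at most one coda consonant is licensed; onsets may contain at most 2 consonants).
Epenthesis after each stranded consonant: /ɹ/ → /ɹu/, /b/ → /bu/.

ueosɹubu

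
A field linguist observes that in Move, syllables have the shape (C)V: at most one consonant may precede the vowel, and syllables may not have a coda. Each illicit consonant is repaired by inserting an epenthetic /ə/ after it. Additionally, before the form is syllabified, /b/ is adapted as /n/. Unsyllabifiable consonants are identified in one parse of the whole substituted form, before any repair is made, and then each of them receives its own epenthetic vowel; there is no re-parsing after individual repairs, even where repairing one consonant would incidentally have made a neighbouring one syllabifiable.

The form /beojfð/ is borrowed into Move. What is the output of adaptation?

Substitution: /b/ → /n/, giving /neojfð/.
The consonants /j/, /f/, /ð/ cannot be parsed into a legal (C)V syllable (no codas are permitted; onsets are limited to one consonant).
Inserting the epenthetic vowel yields /j/ → /jə/, /f/ → /fə/, /ð/ → /ðə/.

neojəfəðə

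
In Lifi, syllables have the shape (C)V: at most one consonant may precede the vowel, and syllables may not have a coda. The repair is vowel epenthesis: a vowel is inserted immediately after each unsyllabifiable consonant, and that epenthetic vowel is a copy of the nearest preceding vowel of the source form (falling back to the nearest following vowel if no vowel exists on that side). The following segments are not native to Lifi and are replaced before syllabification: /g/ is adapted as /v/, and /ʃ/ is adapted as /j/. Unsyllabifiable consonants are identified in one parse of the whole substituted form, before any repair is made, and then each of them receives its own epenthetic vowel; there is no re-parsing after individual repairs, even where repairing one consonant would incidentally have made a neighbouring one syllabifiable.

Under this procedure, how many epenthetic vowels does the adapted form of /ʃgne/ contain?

2

After substitution the input is /jvne/.
The unsyllabifiable consonants are /j/, /v/; each receives one epenthetic vowel.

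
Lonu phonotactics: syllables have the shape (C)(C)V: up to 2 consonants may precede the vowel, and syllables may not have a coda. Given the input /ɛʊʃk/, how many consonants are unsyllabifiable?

2

Syllabifying with onset maximization leaves /ʃ/, /k/ stranded (no codas are permitted; onsets may contain at most 2 consonants).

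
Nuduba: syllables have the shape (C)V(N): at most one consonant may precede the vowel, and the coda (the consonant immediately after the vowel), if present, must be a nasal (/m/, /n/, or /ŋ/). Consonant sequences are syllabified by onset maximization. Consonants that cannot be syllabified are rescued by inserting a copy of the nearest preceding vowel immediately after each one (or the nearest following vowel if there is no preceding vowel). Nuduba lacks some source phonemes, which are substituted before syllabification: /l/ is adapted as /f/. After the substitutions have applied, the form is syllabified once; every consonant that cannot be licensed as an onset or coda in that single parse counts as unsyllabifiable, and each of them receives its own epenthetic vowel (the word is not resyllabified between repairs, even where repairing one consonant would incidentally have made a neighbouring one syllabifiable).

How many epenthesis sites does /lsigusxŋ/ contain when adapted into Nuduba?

After substitution the input is /fsigusxŋ/.
The unsyllabifiable consonants are /f/, /s/, /x/, /ŋ/; each receives one epenthetic vowel.

4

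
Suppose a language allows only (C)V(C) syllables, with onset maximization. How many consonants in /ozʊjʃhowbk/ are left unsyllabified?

3

The consonants /ʃ/, /b/, /k/ cannot be parsed into a legal (C)V(C) syllable (at most one coda consonant is licensed; onsets are limited to one consonant).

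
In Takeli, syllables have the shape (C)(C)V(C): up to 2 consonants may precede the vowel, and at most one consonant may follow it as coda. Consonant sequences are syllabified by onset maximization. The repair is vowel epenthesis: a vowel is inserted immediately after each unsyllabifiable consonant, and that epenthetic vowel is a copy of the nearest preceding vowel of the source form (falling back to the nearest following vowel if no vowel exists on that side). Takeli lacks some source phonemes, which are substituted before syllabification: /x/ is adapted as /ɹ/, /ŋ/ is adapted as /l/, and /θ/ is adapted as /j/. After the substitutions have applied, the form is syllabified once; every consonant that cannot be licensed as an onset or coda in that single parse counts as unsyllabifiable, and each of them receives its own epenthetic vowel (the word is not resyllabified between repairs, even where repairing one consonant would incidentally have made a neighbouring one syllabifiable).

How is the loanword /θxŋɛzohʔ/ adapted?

jɛɹlɛzohʔo

Substitution: /θ/ → /j/, /x/ → /ɹ/, /ŋ/ → /l/, giving /jɹlɛzohʔ/.
The consonants /j/, /ʔ/ cannot be parsed into a legal (C)(C)V(C) syllable (at most one coda consonant is licensed; onsets may contain at most 2 consonants).
Each unlicensed consonant becomes the onset of a new syllable: /j/ → /jɛ/, /ʔ/ → /ʔo/.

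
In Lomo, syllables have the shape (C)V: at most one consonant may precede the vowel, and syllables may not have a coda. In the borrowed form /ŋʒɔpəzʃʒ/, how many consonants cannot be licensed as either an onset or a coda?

4

Under (C)V, the unsyllabifiable consonants are /ŋ/, /z/, /ʃ/, /ʒ/ (no codas are permitted; onsets are limited to one consonant).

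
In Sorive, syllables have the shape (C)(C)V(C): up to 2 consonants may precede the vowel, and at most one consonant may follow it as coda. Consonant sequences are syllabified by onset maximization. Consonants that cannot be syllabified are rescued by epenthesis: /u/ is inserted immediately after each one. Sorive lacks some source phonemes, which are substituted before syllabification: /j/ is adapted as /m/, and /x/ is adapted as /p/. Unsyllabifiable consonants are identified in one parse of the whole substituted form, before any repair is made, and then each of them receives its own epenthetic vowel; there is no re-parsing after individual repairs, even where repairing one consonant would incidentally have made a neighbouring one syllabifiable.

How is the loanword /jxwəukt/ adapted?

Substitution: /j/ → /m/, /x/ → /p/, giving /mpwəukt/.
Under (C)(C)V(C), the unsyllabifiable consonants are /m/, /t/ (at most one coda consonant is licensed; onsets may contain at most 2 consonants).
Each unlicensed consonant becomes the onset of a new syllable: /m/ → /mu/, /t/ → /tu/.

mupwəuktu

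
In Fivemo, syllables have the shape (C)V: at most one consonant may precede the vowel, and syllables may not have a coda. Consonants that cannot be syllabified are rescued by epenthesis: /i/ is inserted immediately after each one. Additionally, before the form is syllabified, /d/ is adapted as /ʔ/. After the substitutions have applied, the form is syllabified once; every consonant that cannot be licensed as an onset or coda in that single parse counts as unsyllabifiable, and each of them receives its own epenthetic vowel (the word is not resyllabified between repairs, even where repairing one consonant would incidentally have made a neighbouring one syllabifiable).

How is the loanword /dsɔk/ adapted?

ʔisɔki

Substitution: /d/ → /ʔ/, giving /ʔsɔk/.
Under (C)V, the unsyllabifiable consonants are /ʔ/, /k/ (no codas are permitted; onsets are limited to one consonant).
Epenthesis after each stranded consonant: /ʔ/ → /ʔi/, /k/ → /ki/.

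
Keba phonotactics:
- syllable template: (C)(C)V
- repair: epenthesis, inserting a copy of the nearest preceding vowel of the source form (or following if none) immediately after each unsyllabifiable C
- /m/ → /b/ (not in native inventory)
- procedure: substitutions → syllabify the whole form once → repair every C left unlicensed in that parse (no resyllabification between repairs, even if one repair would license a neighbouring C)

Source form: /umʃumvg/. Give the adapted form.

ubʃubuvugu

Substitution: /m/ → /b/, giving /ubʃubvg/.
Under (C)(C)V, the unsyllabifiable consonants are /b/, /v/, /g/ (no codas are permitted; onsets may contain at most 2 consonants).
Epenthesis after each stranded consonant: /b/ → /bu/, /v/ → /vu/, /g/ → /gu/.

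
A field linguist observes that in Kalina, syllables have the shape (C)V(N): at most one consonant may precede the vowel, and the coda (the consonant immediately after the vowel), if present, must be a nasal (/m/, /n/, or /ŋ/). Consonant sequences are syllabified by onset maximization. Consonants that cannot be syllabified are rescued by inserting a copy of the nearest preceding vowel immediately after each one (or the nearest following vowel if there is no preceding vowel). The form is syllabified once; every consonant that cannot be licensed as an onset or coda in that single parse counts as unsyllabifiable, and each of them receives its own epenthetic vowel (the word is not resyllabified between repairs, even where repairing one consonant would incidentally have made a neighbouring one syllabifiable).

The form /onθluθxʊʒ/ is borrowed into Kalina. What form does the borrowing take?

Under (C)V(N), the unsyllabifiable consonants are /θ/, /θ/, /ʒ/ (only a nasal (/m/, /n/, or /ŋ/) is licensed in coda position; onsets are limited to one consonant).
Inserting the epenthetic vowel yields /θ/ → /θo/, /θ/ → /θu/, /ʒ/ → /ʒʊ/.

onθoluθuxʊʒʊ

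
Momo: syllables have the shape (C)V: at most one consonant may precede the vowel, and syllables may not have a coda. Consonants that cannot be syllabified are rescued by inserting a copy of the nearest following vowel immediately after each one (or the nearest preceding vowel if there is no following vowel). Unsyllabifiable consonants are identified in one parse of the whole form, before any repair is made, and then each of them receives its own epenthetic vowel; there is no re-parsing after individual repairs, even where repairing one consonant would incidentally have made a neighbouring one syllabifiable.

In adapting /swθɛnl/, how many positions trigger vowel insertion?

The unsyllabifiable consonants are /s/, /w/, /n/, /l/; each receives one epenthetic vowel.

4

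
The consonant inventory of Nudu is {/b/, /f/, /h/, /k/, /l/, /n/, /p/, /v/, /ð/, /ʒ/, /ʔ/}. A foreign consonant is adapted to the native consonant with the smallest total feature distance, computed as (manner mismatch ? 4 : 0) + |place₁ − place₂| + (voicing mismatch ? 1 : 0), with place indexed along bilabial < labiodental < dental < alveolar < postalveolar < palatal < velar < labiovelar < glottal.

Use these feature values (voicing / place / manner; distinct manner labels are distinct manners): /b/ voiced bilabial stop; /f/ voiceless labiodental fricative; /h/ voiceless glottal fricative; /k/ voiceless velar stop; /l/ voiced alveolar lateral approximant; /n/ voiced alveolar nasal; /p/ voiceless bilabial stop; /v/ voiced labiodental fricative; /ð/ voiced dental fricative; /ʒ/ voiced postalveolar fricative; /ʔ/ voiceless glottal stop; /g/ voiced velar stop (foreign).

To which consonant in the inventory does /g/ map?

k

/k/ is closest: same manner (stop), place distance 0 (velar→velar), voicing differs (+1); total 1. Next closest is /ʔ/ at distance 3.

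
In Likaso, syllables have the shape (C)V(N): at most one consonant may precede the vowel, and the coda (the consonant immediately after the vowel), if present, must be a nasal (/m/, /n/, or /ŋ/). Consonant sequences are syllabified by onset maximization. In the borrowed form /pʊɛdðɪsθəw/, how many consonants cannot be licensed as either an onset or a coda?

The consonants /d/, /s/, /w/ cannot be parsed into a legal (C)V(N) syllable (only a nasal (/m/, /n/, or /ŋ/) is licensed in coda position; onsets are limited to one consonant).

3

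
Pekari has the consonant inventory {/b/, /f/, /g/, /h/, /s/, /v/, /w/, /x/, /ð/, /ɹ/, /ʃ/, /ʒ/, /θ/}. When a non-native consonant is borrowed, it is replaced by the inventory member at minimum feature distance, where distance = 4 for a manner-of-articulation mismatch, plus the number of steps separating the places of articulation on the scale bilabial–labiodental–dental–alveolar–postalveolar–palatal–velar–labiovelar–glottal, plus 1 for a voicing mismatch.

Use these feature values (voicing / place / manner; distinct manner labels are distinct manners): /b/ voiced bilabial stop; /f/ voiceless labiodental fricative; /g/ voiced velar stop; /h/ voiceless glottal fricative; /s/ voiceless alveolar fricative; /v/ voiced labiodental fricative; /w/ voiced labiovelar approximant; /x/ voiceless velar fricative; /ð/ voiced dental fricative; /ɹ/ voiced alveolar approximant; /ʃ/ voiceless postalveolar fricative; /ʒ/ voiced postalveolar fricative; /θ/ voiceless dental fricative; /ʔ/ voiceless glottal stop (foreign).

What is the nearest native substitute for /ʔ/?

/g/ is closest: same manner (stop), place distance 2 (glottal→velar), voicing differs (+1); total 3. Next closest is /h/ at distance 4.

g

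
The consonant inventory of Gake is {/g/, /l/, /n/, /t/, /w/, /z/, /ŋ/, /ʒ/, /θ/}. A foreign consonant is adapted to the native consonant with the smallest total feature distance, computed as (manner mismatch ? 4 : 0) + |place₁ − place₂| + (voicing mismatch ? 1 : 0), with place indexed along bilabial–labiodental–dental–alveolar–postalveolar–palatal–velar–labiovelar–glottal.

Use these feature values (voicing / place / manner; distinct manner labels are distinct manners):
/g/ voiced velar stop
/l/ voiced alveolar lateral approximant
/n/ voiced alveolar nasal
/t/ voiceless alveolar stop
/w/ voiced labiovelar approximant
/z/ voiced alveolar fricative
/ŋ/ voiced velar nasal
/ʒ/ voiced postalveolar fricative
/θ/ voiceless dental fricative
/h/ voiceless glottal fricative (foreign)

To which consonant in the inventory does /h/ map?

ʒ

/ʒ/ is closest: same manner (fricative), place distance 4 (glottal→postalveolar), voicing differs (+1); total 5. Next closest is /w/ at distance 6.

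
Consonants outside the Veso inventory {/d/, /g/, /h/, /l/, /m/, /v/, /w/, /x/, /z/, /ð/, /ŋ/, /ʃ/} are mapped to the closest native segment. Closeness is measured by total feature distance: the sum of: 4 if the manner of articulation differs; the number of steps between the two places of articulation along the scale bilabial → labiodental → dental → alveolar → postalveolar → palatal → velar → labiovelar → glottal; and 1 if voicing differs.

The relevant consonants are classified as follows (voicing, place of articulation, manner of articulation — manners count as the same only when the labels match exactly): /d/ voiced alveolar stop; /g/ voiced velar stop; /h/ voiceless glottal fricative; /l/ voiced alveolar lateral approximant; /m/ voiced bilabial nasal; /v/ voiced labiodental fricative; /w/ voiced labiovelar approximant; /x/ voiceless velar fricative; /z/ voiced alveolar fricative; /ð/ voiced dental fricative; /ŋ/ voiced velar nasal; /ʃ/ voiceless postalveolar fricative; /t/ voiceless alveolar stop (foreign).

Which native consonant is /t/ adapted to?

d

/d/ is closest: same manner (stop), place distance 0 (alveolar→alveolar), voicing differs (+1); total 1. Next closest is /g/ at distance 4.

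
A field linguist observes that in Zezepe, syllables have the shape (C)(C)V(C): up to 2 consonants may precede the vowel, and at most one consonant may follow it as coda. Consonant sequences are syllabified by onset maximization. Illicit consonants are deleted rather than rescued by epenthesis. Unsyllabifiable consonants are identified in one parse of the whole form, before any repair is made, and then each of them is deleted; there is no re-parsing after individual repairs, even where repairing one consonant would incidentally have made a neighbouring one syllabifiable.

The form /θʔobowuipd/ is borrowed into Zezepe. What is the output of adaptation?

Syllabifying with onset maximization leaves /d/ stranded (at most one coda consonant is licensed; onsets may contain at most 2 consonants).
Each unlicensed consonant is deleted: /d/.

θʔobowuip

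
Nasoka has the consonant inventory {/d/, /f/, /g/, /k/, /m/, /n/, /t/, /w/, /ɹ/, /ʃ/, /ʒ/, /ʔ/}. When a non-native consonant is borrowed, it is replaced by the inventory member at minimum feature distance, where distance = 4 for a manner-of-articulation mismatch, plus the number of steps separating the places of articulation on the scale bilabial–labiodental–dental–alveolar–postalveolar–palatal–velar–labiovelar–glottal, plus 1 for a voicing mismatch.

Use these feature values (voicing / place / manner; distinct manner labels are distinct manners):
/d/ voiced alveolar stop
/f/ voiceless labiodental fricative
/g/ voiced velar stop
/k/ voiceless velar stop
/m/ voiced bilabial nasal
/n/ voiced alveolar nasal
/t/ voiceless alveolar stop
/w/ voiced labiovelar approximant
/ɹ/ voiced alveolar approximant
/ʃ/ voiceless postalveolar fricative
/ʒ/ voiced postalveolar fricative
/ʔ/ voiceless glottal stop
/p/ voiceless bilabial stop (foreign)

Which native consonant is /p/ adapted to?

t

/t/ is closest: same manner (stop), place distance 3 (bilabial→alveolar), same voicing; total 3. Next closest is /d/ at distance 4.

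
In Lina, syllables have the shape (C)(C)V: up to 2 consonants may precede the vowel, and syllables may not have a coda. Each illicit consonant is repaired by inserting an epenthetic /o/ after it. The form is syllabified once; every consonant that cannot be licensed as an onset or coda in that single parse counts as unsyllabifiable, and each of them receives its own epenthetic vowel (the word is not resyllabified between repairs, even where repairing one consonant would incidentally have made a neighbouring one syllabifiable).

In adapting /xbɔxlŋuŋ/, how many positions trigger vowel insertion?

2

The unsyllabifiable consonants are /x/, /ŋ/; each receives one epenthetic vowel.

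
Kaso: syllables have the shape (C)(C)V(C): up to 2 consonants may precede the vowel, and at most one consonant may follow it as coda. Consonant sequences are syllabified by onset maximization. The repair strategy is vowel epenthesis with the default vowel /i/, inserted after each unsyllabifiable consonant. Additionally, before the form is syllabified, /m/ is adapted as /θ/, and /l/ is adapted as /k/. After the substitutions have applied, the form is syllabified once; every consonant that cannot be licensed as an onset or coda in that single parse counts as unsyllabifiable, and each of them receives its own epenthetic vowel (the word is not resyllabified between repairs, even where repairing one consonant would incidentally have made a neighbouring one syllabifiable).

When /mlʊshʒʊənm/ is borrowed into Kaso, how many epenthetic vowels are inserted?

After substitution the input is /θkʊshʒʊənθ/.
The unsyllabifiable consonants are /θ/; each receives one epenthetic vowel.

1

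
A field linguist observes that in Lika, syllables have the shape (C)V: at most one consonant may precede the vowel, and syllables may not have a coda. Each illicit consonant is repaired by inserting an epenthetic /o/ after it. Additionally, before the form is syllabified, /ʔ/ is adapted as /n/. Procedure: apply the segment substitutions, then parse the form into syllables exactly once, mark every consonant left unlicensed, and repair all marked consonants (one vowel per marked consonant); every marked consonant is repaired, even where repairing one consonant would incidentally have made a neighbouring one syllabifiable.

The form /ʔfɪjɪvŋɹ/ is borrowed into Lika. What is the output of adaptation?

nofɪjɪvoŋoɹo

Substitution: /ʔ/ → /n/, giving /nfɪjɪvŋɹ/.
The consonants /n/, /v/, /ŋ/, /ɹ/ cannot be parsed into a legal (C)V syllable (no codas are permitted; onsets are limited to one consonant).
Inserting the epenthetic vowel yields /n/ → /no/, /v/ → /vo/, /ŋ/ → /ŋo/, /ɹ/ → /ɹo/.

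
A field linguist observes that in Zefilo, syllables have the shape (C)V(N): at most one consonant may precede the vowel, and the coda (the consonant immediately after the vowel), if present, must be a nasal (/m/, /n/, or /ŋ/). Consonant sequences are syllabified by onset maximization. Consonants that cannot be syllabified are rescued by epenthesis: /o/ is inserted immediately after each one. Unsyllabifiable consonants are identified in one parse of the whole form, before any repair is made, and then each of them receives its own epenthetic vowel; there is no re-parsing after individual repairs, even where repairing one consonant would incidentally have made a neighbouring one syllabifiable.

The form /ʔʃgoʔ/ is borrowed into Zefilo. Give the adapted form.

ʔoʃogoʔo

Under (C)V(N), the unsyllabifiable consonants are /ʔ/, /ʃ/, /ʔ/ (only a nasal (/m/, /n/, or /ŋ/) is licensed in coda position; onsets are limited to one consonant).
Each unlicensed consonant becomes the onset of a new syllable: /ʔ/ → /ʔo/, /ʃ/ → /ʃo/, /ʔ/ → /ʔo/.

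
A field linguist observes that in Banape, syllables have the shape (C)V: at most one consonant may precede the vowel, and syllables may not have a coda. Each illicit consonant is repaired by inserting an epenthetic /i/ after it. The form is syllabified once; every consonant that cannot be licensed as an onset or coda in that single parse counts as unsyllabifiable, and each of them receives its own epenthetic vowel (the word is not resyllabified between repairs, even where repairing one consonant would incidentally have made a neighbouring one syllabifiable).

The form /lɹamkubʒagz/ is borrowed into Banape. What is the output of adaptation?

Syllabifying with onset maximization leaves /l/, /m/, /b/, /g/, /z/ stranded (no codas are permitted; onsets are limited to one consonant).
Each unlicensed consonant becomes the onset of a new syllable: /l/ → /li/, /m/ → /mi/, /b/ → /bi/, /g/ → /gi/, /z/ → /zi/.

liɹamikubiʒagizi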